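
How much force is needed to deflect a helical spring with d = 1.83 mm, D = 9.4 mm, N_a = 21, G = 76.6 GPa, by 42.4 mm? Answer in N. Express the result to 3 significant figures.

261 N

k = Gd⁴/(8D³N_a) = (76.6×10³)(1.83⁴)/(8·9.4³·21) = 6.1566 N/mm
F = k·δ = 6.1566 × 42.4 = 261.04 N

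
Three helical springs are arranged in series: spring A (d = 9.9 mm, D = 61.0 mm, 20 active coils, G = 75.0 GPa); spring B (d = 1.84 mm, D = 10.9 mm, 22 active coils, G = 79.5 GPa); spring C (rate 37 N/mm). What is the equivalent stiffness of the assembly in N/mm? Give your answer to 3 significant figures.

k_A = Gd⁴/(8D³N_a) = (75.0×10³)(9.9⁴)/(8·61.0³·20) = 19.838 N/mm
k_B = Gd⁴/(8D³N_a) = (79.5×10³)(1.84⁴)/(8·10.9³·22) = 3.998 N/mm
Series: 1/k_eq = 1/19.838 + 1/3.998 + 1/37 = 0.32756; k_eq = 3.0529 N/mm

3.05 N/mm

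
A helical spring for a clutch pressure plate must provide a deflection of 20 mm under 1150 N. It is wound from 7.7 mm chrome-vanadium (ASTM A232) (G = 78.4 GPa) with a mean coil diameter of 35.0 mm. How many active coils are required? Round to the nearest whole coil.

14

Required rate k = F/δ = 1150/20 = 57.5 N/mm
N_a = Gd⁴/(8D³k) = (78.4×10³ × 7.7⁴)/(8 × 35.0³ × 57.5)
    = 2.756e+08 / 1.97225e+07 = 13.97 → 14 coils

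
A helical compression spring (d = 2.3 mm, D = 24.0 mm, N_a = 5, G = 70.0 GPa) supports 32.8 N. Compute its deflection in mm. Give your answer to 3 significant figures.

k = Gd⁴/(8D³N_a) = (70.0×10³)(2.3⁴)/(8·24.0³·5) = 3.5425 N/mm
δ = F/k = 32.8 / 3.5425 = 9.2589 mm

9.26 mm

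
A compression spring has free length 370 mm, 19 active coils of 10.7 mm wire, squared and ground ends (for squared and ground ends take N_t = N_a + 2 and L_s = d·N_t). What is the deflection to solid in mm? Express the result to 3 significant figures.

N_t = 21; L_s = 10.7·21 = 224.7 mm
δ_solid = L₀ − L_s = 370 − 224.7 = 145.3 mm

145 mm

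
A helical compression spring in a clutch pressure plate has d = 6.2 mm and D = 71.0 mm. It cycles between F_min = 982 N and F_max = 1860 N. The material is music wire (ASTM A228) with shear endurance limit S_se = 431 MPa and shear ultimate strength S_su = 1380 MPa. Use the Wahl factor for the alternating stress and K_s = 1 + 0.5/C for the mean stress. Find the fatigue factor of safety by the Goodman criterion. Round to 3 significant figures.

0.594

C = D/d = 71.0/6.2 = 11.4516; K_W = (4C−1)/(4C−4)+0.615/C = 1.1255; K_s = 1+0.5/C = 1.0437
F_a = (F_max−F_min)/2 = 439 N; F_m = (F_max+F_min)/2 = 1421 N
τ_a = K_W·8F_aD/(πd³) = 1.1255 × 333.03 = 374.82 MPa
τ_m = K_s·8F_mD/(πd³) = 1.0437 × 1078 = 1125.1 MPa
Goodman: 1/n_f = τ_a/S_se + τ_m/S_su = 374.82/431 + 1125.1/1380 = 0.86965 + 0.81526 = 1.6849
n_f = 1/1.6849 = 0.5935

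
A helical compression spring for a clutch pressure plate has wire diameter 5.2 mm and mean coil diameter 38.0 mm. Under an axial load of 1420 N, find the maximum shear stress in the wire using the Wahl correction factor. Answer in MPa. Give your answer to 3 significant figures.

Spring index C = D/d = 38.0/5.2 = 7.3077
K_W = (4C−1)/(4C−4) + 0.615/C = 28.231/25.231 + 0.0842 = 1.2031
τ₀ = 8FD/(πd³) = 8·1420·38.0/(π·5.2³) = 431680/441.73 = 977.24 MPa
τ_max = K·τ₀ = 1.2031 × 977.24 = 1175.7 MPa

1180 MPa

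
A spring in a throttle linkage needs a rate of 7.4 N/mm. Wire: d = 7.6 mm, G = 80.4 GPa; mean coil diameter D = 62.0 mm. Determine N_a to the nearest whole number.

19

N_a = Gd⁴/(8D³k) = (80.4×10³ × 7.6⁴)/(8 × 62.0³ × 7.4)
    = 2.68232e+08 / 1.4109e+07 = 19.01 → 19 coils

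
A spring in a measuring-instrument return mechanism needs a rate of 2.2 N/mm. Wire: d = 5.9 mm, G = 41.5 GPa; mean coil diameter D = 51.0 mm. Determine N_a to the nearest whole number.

22

N_a = Gd⁴/(8D³k) = (41.5×10³ × 5.9⁴)/(8 × 51.0³ × 2.2)
    = 5.0287e+07 / 2.33466e+06 = 21.54 → 22 coils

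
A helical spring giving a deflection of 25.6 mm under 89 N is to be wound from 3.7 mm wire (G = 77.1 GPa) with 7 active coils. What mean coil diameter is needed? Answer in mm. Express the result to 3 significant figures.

42.0 mm

Required rate k = F/δ = 89/25.6 = 3.4766 N/mm
D = (Gd⁴/(8N_a·k))^(1/3) = (77.1×10³·3.7⁴/(8·7·3.4766))^(1/3)
  = (74220.4)^(1/3) = 42.0250 mm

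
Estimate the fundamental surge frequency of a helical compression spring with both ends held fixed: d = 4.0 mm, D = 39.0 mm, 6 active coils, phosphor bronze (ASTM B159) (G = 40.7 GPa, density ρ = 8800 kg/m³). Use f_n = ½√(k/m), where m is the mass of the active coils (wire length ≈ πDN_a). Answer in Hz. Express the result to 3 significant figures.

k = Gd⁴/(8D³N_a) = (40.7×10³)(4.0⁴)/(8·39.0³·6) = 3.6593 N/mm = 3659.3 N/m
Wire length L = πDN_a = π·39.0·6 = 735.13 mm
m = ρ·(πd²/4)·L = 8800 × 12.566×10⁻⁶ m² × 0.73513 m = 0.081294 kg
f_n = ½√(k/m) = 0.5·√(3659.3/0.081294) = 0.5·√(45013) = 106.08 Hz

106 Hz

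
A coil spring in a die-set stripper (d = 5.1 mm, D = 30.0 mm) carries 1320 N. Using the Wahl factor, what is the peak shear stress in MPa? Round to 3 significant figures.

Spring index C = D/d = 30.0/5.1 = 5.8824
K_W = (4C−1)/(4C−4) + 0.615/C = 22.529/19.529 + 0.1045 = 1.2582
τ₀ = 8FD/(πd³) = 8·1320·30.0/(π·5.1³) = 316800/416.74 = 760.19 MPa
τ_max = K·τ₀ = 1.2582 × 760.19 = 956.45 MPa

956 MPa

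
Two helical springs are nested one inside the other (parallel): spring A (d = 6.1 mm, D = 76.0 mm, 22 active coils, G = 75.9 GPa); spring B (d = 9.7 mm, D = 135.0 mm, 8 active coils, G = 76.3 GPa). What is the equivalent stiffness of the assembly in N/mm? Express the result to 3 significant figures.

k_A = Gd⁴/(8D³N_a) = (75.9×10³)(6.1⁴)/(8·76.0³·22) = 1.3602 N/mm
k_B = Gd⁴/(8D³N_a) = (76.3×10³)(9.7⁴)/(8·135.0³·8) = 4.2897 N/mm
Parallel: k_eq = 1.3602 + 4.2897 = 5.6499 N/mm

5.65 N/mm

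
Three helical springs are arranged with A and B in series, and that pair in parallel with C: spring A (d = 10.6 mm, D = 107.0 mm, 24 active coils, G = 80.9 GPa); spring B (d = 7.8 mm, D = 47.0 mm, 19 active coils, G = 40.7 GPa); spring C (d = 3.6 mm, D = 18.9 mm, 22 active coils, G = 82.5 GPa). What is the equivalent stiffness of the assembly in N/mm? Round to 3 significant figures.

14.6 N/mm

k_A = Gd⁴/(8D³N_a) = (80.9×10³)(10.6⁴)/(8·107.0³·24) = 4.3423 N/mm
k_B = Gd⁴/(8D³N_a) = (40.7×10³)(7.8⁴)/(8·47.0³·19) = 9.5463 N/mm
k_C = Gd⁴/(8D³N_a) = (82.5×10³)(3.6⁴)/(8·18.9³·22) = 11.662 N/mm
Springs A,B series: k_AB = 1/(1/4.3423+1/9.5463) = 2.9847 N/mm; parallel with C: k_eq = 2.9847+11.662 = 14.646 N/mm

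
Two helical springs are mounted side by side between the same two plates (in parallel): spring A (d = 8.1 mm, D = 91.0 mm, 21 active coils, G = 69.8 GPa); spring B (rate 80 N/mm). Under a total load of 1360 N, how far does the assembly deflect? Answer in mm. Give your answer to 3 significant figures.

k_A = Gd⁴/(8D³N_a) = (69.8×10³)(8.1⁴)/(8·91.0³·21) = 2.3734 N/mm
Parallel: k_eq = 2.3734 + 80 = 82.373 N/mm
δ = F/k_eq = 1360/82.373 = 16.51 mm

16.5 mm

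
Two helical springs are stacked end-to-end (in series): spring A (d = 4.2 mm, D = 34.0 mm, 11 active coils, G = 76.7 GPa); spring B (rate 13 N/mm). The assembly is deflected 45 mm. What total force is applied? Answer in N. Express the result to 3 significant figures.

203 N

k_A = Gd⁴/(8D³N_a) = (76.7×10³)(4.2⁴)/(8·34.0³·11) = 6.9004 N/mm
Series: 1/k_eq = 1/6.9004 + 1/13 = 0.22184; k_eq = 4.5077 N/mm
F = k_eq·δ = 4.5077·45 = 202.85 N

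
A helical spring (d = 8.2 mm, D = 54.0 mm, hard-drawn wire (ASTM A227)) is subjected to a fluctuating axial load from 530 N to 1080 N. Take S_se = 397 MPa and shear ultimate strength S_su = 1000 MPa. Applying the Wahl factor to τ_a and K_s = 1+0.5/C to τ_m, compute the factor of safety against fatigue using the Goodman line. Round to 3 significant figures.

2.34

C = D/d = 54.0/8.2 = 6.5854; K_W = (4C−1)/(4C−4)+0.615/C = 1.2277; K_s = 1+0.5/C = 1.0759
F_a = (F_max−F_min)/2 = 275 N; F_m = (F_max+F_min)/2 = 805 N
τ_a = K_W·8F_aD/(πd³) = 1.2277 × 68.584 = 84.199 MPa
τ_m = K_s·8F_mD/(πd³) = 1.0759 × 200.77 = 216.01 MPa
Goodman: 1/n_f = τ_a/S_se + τ_m/S_su = 84.199/397 + 216.01/1000 = 0.21209 + 0.21601 = 0.4281
n_f = 1/0.4281 = 2.336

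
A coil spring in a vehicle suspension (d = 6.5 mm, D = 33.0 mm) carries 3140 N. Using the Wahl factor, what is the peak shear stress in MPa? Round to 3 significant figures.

Spring index C = D/d = 33.0/6.5 = 5.0769
K_W = (4C−1)/(4C−4) + 0.615/C = 19.308/16.308 + 0.1211 = 1.3051
τ₀ = 8FD/(πd³) = 8·3140·33.0/(π·6.5³) = 828960/862.76 = 960.82 MPa
τ_max = K·τ₀ = 1.3051 × 960.82 = 1254 MPa

1250 MPa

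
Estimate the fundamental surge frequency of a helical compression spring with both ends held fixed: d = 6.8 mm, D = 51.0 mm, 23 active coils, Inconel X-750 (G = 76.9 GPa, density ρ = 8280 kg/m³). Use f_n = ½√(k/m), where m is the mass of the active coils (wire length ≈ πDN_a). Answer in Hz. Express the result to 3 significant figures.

39.0 Hz

k = Gd⁴/(8D³N_a) = (76.9×10³)(6.8⁴)/(8·51.0³·23) = 6.7365 N/mm = 6736.5 N/m
Wire length L = πDN_a = π·51.0·23 = 3685.1 mm
m = ρ·(πd²/4)·L = 8280 × 36.317×10⁻⁶ m² × 3.6851 m = 1.1081 kg
f_n = ½√(k/m) = 0.5·√(6736.5/1.1081) = 0.5·√(6079.2) = 38.985 Hz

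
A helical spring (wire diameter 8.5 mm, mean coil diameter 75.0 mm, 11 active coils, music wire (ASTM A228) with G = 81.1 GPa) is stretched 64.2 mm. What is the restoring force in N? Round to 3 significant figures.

k = Gd⁴/(8D³N_a) = (81.1×10³)(8.5⁴)/(8·75.0³·11) = 11.403 N/mm
F = k·δ = 11.403 × 64.2 = 732.09 N

732 N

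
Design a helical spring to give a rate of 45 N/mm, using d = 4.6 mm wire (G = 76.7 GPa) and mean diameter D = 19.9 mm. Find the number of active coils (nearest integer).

12

N_a = Gd⁴/(8D³k) = (76.7×10³ × 4.6⁴)/(8 × 19.9³ × 45)
    = 3.43421e+07 / 2.83702e+06 = 12.11 → 12 coils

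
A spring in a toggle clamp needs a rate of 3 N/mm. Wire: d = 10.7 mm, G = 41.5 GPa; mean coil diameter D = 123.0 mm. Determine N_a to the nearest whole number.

N_a = Gd⁴/(8D³k) = (41.5×10³ × 10.7⁴)/(8 × 123.0³ × 3)
    = 5.4398e+08 / 4.46608e+07 = 12.18 → 12 coils

12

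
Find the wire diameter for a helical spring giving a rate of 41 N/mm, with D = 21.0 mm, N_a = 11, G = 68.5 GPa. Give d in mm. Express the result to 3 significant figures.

4.70 mm

d = (8D³N_a·k / G)^(1/4) = (8·21.0³·11·41 / (68.5×10³))^0.25
  = (487.79)^0.25 = 4.6996 mm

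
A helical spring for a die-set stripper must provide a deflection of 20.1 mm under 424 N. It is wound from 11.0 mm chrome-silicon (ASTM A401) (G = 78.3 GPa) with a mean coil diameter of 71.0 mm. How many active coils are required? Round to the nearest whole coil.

19

Required rate k = F/δ = 424/20.1 = 21.095 N/mm
N_a = Gd⁴/(8D³k) = (78.3×10³ × 11.0⁴)/(8 × 71.0³ × 21.095)
    = 1.14639e+09 / 6.03997e+07 = 18.98 → 19 coils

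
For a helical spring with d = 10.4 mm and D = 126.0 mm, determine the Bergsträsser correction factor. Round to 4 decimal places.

C = D/d = 126.0/10.4 = 12.1154
K_B = (4C+2)/(4C−3) = 50.462/45.462 = 1.1100

1.1100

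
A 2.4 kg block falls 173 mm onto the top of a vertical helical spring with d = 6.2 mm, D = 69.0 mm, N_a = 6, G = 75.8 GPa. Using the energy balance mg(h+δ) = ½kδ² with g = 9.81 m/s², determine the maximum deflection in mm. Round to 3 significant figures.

37.3 mm

k = Gd⁴/(8D³N_a) = (75.8×10³)(6.2⁴)/(8·69.0³·6) = 7.1031 N/mm
W = mg = 2.4 × 9.81 = 23.544 N
½kδ² − Wδ − Wh = 0 → δ = (W + √(W² + 2kWh))/k
δ = (23.544 + √(554.32 + 57863.4))/7.1031 = (23.544 + 241.7)/7.1031 = 37.342 mm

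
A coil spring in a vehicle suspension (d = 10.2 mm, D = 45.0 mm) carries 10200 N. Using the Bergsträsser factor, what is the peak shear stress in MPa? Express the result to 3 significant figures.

1480 MPa

Spring index C = D/d = 45.0/10.2 = 4.4118
K_B = (4C+2)/(4C−3) = 19.647/14.647 = 1.3414
τ₀ = 8FD/(πd³) = 8·10200·45.0/(π·10.2³) = 3.672e+06/3333.9 = 1101.4 MPa
τ_max = K·τ₀ = 1.3414 × 1101.4 = 1477.4 MPa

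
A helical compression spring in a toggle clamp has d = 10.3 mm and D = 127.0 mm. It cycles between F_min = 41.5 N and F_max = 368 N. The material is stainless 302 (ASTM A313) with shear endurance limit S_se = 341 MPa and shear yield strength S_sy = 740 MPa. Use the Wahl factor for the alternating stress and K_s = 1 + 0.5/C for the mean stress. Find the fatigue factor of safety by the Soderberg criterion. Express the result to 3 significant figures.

C = D/d = 127.0/10.3 = 12.3301; K_W = (4C−1)/(4C−4)+0.615/C = 1.1161; K_s = 1+0.5/C = 1.0406
F_a = (F_max−F_min)/2 = 163.25 N; F_m = (F_max+F_min)/2 = 204.75 N
τ_a = K_W·8F_aD/(πd³) = 1.1161 × 48.315 = 53.924 MPa
τ_m = K_s·8F_mD/(πd³) = 1.0406 × 60.598 = 63.055 MPa
Soderberg: 1/n_f = τ_a/S_se + τ_m/S_sy = 53.924/341 + 63.055/740 = 0.15813 + 0.08521 = 0.24334
n_f = 1/0.24334 = 4.109

4.11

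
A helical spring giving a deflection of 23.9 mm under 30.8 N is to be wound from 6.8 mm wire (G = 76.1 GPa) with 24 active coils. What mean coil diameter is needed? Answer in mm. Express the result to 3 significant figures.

87.0 mm

Required rate k = F/δ = 30.8/23.9 = 1.2887 N/mm
D = (Gd⁴/(8N_a·k))^(1/3) = (76.1×10³·6.8⁴/(8·24·1.2887))^(1/3)
  = (657607)^(1/3) = 86.9605 mm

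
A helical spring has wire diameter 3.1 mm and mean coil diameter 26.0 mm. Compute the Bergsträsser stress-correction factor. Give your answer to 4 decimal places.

1.1637

C = D/d = 26.0/3.1 = 8.3871
K_B = (4C+2)/(4C−3) = 35.548/30.548 = 1.1637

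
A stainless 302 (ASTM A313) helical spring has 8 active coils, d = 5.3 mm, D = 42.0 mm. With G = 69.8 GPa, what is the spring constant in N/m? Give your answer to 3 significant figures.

k = Gd⁴/(8D³N_a) = (69.8×10³ × 5.3⁴) / (8 × 42.0³ × 8)
  = 5.50756e+07 / 4.74163e+06 = 11.615 N/mm = 11615 N/m

11600 N/m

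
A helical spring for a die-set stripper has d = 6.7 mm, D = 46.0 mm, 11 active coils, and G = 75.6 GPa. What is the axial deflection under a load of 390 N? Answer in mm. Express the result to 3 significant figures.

21.9 mm

k = Gd⁴/(8D³N_a) = (75.6×10³)(6.7⁴)/(8·46.0³·11) = 17.785 N/mm
δ = F/k = 390 / 17.785 = 21.928 mm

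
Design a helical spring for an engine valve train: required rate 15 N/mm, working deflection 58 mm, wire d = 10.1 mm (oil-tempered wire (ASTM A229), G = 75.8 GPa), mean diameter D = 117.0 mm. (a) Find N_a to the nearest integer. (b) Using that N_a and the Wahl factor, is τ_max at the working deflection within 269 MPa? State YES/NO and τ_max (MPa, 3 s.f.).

(a) 4 coils; (b) NO, τ_max = 290 MPa

N_a = Gd⁴/(8D³k) = (75.8×10³)(10.1⁴)/(8·117.0³·15) = 4.104 → N_a = 4
Actual rate k = Gd⁴/(8D³·4) = 15.39 N/mm
Working load F = kδ = 15.39·58 = 892.64 N
C = 117.0/10.1 = 11.5842; K_W = (4C−1)/(4C−4)+0.615/C = 1.1240
τ_max = K_W·8FD/(πd³) = 1.1240·258.13 = 290.12 MPa
τ_max > 269 MPa → exceeds allowable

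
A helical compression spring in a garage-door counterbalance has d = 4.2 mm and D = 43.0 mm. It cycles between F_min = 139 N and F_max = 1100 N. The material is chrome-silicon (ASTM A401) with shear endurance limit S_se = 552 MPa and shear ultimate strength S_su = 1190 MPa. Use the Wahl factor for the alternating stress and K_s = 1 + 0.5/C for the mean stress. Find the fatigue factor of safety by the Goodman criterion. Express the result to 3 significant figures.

0.440

C = D/d = 43.0/4.2 = 10.2381; K_W = (4C−1)/(4C−4)+0.615/C = 1.1413; K_s = 1+0.5/C = 1.0488
F_a = (F_max−F_min)/2 = 480.5 N; F_m = (F_max+F_min)/2 = 619.5 N
τ_a = K_W·8F_aD/(πd³) = 1.1413 × 710.16 = 810.47 MPa
τ_m = K_s·8F_mD/(πd³) = 1.0488 × 915.59 = 960.31 MPa
Goodman: 1/n_f = τ_a/S_se + τ_m/S_su = 810.47/552 + 960.31/1190 = 1.46824 + 0.80698 = 2.2752
n_f = 1/2.2752 = 0.4395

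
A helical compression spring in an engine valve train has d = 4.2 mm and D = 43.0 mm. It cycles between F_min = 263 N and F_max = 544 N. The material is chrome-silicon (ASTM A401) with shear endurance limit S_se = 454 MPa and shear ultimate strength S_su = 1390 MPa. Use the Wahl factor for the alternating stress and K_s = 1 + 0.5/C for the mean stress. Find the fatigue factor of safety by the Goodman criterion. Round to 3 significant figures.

C = D/d = 43.0/4.2 = 10.2381; K_W = (4C−1)/(4C−4)+0.615/C = 1.1413; K_s = 1+0.5/C = 1.0488
F_a = (F_max−F_min)/2 = 140.5 N; F_m = (F_max+F_min)/2 = 403.5 N
τ_a = K_W·8F_aD/(πd³) = 1.1413 × 207.65 = 236.98 MPa
τ_m = K_s·8F_mD/(πd³) = 1.0488 × 596.35 = 625.48 MPa
Goodman: 1/n_f = τ_a/S_se + τ_m/S_su = 236.98/454 + 625.48/1390 = 0.52199 + 0.44998 = 0.97198
n_f = 1/0.97198 = 1.029

1.03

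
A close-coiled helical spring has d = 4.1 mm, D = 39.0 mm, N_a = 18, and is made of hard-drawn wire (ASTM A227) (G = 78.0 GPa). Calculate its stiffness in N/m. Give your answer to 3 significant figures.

k = Gd⁴/(8D³N_a) = (78.0×10³ × 4.1⁴) / (8 × 39.0³ × 18)
  = 2.20409e+07 / 8.54194e+06 = 2.5803 N/mm = 2580.3 N/m

2580 N/m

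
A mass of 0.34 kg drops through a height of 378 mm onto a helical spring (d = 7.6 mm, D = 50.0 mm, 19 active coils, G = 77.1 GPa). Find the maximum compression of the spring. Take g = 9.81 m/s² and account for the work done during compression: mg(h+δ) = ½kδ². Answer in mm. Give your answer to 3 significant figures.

k = Gd⁴/(8D³N_a) = (77.1×10³)(7.6⁴)/(8·50.0³·19) = 13.538 N/mm
W = mg = 0.34 × 9.81 = 3.3354 N
½kδ² − Wδ − Wh = 0 → δ = (W + √(W² + 2kWh))/k
δ = (3.3354 + √(11.125 + 34137))/13.538 = (3.3354 + 184.79)/13.538 = 13.896 mm

13.9 mm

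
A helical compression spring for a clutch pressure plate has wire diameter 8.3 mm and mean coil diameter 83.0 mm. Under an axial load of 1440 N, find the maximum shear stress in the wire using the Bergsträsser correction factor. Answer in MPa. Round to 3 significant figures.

Spring index C = D/d = 83.0/8.3 = 10.0000
K_B = (4C+2)/(4C−3) = 42.000/37.000 = 1.1351
τ₀ = 8FD/(πd³) = 8·1440·83.0/(π·8.3³) = 956160/1796.3 = 532.29 MPa
τ_max = K·τ₀ = 1.1351 × 532.29 = 604.22 MPa

604 MPa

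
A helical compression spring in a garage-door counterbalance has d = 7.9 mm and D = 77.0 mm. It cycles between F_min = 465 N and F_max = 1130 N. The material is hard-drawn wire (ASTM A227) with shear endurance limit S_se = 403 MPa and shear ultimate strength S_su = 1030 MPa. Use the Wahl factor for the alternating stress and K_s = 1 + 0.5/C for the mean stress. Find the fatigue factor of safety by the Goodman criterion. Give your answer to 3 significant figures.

C = D/d = 77.0/7.9 = 9.7468; K_W = (4C−1)/(4C−4)+0.615/C = 1.1488; K_s = 1+0.5/C = 1.0513
F_a = (F_max−F_min)/2 = 332.5 N; F_m = (F_max+F_min)/2 = 797.5 N
τ_a = K_W·8F_aD/(πd³) = 1.1488 × 132.23 = 151.92 MPa
τ_m = K_s·8F_mD/(πd³) = 1.0513 × 317.16 = 333.43 MPa
Goodman: 1/n_f = τ_a/S_se + τ_m/S_su = 151.92/403 + 333.43/1030 = 0.37696 + 0.32372 = 0.70068
n_f = 1/0.70068 = 1.427

1.43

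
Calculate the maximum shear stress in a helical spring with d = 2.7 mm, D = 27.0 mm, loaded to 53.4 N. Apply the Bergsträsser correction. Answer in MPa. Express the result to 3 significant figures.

Spring index C = D/d = 27.0/2.7 = 10.0000
K_B = (4C+2)/(4C−3) = 42.000/37.000 = 1.1351
τ₀ = 8FD/(πd³) = 8·53.4·27.0/(π·2.7³) = 11534.4/61.836 = 186.53 MPa
τ_max = K·τ₀ = 1.1351 × 186.53 = 211.74 MPa

212 MPa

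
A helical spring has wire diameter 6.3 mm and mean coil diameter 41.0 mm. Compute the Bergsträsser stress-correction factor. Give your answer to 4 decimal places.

C = D/d = 41.0/6.3 = 6.5079
K_B = (4C+2)/(4C−3) = 28.032/23.032 = 1.2171

1.2171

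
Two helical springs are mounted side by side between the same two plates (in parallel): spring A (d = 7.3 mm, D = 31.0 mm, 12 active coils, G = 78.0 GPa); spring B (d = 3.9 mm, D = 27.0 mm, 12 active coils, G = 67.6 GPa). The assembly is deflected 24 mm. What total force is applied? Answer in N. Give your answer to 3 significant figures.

k_A = Gd⁴/(8D³N_a) = (78.0×10³)(7.3⁴)/(8·31.0³·12) = 77.451 N/mm
k_B = Gd⁴/(8D³N_a) = (67.6×10³)(3.9⁴)/(8·27.0³·12) = 8.2764 N/mm
Parallel: k_eq = 77.451 + 8.2764 = 85.728 N/mm
F = k_eq·δ = 85.728·24 = 2057.5 N

2060 N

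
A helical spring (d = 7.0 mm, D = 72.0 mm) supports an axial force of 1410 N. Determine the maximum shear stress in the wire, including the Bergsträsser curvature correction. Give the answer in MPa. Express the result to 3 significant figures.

852 MPa

Spring index C = D/d = 72.0/7.0 = 10.2857
K_B = (4C+2)/(4C−3) = 43.143/38.143 = 1.1311
τ₀ = 8FD/(πd³) = 8·1410·72.0/(π·7.0³) = 812160/1077.6 = 753.7 MPa
τ_max = K·τ₀ = 1.1311 × 753.7 = 852.5 MPa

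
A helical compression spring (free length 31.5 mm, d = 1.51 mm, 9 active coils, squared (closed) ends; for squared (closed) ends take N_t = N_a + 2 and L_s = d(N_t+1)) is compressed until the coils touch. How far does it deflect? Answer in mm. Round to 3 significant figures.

13.4 mm

N_t = 11; L_s = 1.51·12 = 18.12 mm
δ_solid = L₀ − L_s = 31.5 − 18.12 = 13.38 mm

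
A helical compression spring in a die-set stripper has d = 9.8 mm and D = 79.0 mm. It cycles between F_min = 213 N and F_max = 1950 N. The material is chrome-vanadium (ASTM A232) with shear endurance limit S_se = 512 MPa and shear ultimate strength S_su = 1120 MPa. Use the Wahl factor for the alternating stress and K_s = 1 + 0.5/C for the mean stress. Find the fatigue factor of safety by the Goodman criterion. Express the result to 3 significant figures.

1.54

C = D/d = 79.0/9.8 = 8.0612; K_W = (4C−1)/(4C−4)+0.615/C = 1.1825; K_s = 1+0.5/C = 1.0620
F_a = (F_max−F_min)/2 = 868.5 N; F_m = (F_max+F_min)/2 = 1081.5 N
τ_a = K_W·8F_aD/(πd³) = 1.1825 × 185.63 = 219.51 MPa
τ_m = K_s·8F_mD/(πd³) = 1.0620 × 231.16 = 245.5 MPa
Goodman: 1/n_f = τ_a/S_se + τ_m/S_su = 219.51/512 + 245.5/1120 = 0.42874 + 0.21920 = 0.64793
n_f = 1/0.64793 = 1.543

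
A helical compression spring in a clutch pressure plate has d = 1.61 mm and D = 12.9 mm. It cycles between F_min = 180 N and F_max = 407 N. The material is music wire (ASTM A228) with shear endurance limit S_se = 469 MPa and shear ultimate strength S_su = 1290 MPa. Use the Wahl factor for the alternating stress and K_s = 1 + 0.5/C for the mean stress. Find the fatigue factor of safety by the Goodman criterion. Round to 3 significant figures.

0.241

C = D/d = 12.9/1.61 = 8.0124; K_W = (4C−1)/(4C−4)+0.615/C = 1.1837; K_s = 1+0.5/C = 1.0624
F_a = (F_max−F_min)/2 = 113.5 N; F_m = (F_max+F_min)/2 = 293.5 N
τ_a = K_W·8F_aD/(πd³) = 1.1837 × 893.4 = 1057.5 MPa
τ_m = K_s·8F_mD/(πd³) = 1.0624 × 2310.3 = 2454.4 MPa
Goodman: 1/n_f = τ_a/S_se + τ_m/S_su = 1057.5/469 + 2454.4/1290 = 2.25486 + 1.90265 = 4.1575
n_f = 1/4.1575 = 0.2405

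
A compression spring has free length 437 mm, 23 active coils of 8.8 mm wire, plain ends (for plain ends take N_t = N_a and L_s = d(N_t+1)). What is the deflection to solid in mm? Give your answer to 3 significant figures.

N_t = 23; L_s = 8.8·24 = 211.2 mm
δ_solid = L₀ − L_s = 437 − 211.2 = 225.8 mm

226 mm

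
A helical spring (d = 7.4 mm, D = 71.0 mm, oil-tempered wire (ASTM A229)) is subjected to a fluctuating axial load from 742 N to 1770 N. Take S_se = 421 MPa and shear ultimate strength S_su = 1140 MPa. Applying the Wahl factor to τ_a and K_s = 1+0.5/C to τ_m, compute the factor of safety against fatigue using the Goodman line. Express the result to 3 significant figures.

0.874

C = D/d = 71.0/7.4 = 9.5946; K_W = (4C−1)/(4C−4)+0.615/C = 1.1514; K_s = 1+0.5/C = 1.0521
F_a = (F_max−F_min)/2 = 514 N; F_m = (F_max+F_min)/2 = 1256 N
τ_a = K_W·8F_aD/(πd³) = 1.1514 × 229.33 = 264.05 MPa
τ_m = K_s·8F_mD/(πd³) = 1.0521 × 560.39 = 589.6 MPa
Goodman: 1/n_f = τ_a/S_se + τ_m/S_su = 264.05/421 + 589.6/1140 = 0.62719 + 0.51719 = 1.1444
n_f = 1/1.1444 = 0.8738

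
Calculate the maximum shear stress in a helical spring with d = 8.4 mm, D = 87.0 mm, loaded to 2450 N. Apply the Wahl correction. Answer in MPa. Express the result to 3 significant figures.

1040 MPa

Spring index C = D/d = 87.0/8.4 = 10.3571
K_W = (4C−1)/(4C−4) + 0.615/C = 40.429/37.429 + 0.0594 = 1.1395
τ₀ = 8FD/(πd³) = 8·2450·87.0/(π·8.4³) = 1.7052e+06/1862 = 915.77 MPa
τ_max = K·τ₀ = 1.1395 × 915.77 = 1043.6 MPa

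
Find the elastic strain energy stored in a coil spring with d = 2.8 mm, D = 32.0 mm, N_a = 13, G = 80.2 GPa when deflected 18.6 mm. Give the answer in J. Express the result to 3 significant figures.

0.250 J

k = Gd⁴/(8D³N_a) = (80.2×10³)(2.8⁴)/(8·32.0³·13) = 1.4465 N/mm
U = ½kδ² = 0.5 × 1.4465 × 18.6² = 250.22 N·mm = 0.25022 J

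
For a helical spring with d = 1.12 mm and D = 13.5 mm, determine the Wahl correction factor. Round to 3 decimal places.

C = D/d = 13.5/1.12 = 12.0536
K_W = (4C−1)/(4C−4) + 0.615/C = 47.214/44.214 + 0.0510 = 1.1189

1.119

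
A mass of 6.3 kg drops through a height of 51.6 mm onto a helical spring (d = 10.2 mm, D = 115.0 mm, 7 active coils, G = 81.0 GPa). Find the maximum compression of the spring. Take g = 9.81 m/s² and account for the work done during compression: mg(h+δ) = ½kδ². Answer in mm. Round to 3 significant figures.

k = Gd⁴/(8D³N_a) = (81.0×10³)(10.2⁴)/(8·115.0³·7) = 10.294 N/mm
W = mg = 6.3 × 9.81 = 61.803 N
½kδ² − Wδ − Wh = 0 → δ = (W + √(W² + 2kWh))/k
δ = (61.803 + √(3819.6 + 65658.9))/10.294 = (61.803 + 263.59)/10.294 = 31.608 mm

31.6 mm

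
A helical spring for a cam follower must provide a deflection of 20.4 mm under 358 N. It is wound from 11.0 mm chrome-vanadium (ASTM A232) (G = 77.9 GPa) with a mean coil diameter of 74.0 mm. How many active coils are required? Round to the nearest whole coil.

20

Required rate k = F/δ = 358/20.4 = 17.549 N/mm
N_a = Gd⁴/(8D³k) = (77.9×10³ × 11.0⁴)/(8 × 74.0³ × 17.549)
    = 1.14053e+09 / 5.68903e+07 = 20.05 → 20 coils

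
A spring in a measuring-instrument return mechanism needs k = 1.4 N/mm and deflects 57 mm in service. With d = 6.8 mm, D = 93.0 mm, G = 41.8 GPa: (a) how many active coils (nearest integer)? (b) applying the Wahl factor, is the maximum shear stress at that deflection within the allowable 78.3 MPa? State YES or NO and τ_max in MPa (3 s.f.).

N_a = Gd⁴/(8D³k) = (41.8×10³)(6.8⁴)/(8·93.0³·1.4) = 9.921 → N_a = 10
Actual rate k = Gd⁴/(8D³·10) = 1.3889 N/mm
Working load F = kδ = 1.3889·57 = 79.168 N
C = 93.0/6.8 = 13.6765; K_W = (4C−1)/(4C−4)+0.615/C = 1.1041
τ_max = K_W·8FD/(πd³) = 1.1041·59.627 = 65.836 MPa
τ_max ≤ 78.3 MPa → acceptable

(a) 10 coils; (b) YES, τ_max = 65.8 MPa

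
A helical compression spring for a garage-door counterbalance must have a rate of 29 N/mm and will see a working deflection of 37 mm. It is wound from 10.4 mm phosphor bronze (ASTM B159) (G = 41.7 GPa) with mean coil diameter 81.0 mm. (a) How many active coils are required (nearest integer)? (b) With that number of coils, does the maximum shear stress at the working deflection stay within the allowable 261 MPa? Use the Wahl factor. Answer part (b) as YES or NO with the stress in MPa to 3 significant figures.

N_a = Gd⁴/(8D³k) = (41.7×10³)(10.4⁴)/(8·81.0³·29) = 3.957 → N_a = 4
Actual rate k = Gd⁴/(8D³·4) = 28.686 N/mm
Working load F = kδ = 28.686·37 = 1061.4 N
C = 81.0/10.4 = 7.7885; K_W = (4C−1)/(4C−4)+0.615/C = 1.1894
τ_max = K_W·8FD/(πd³) = 1.1894·194.62 = 231.49 MPa
τ_max ≤ 261 MPa → acceptable

(a) 4 coils; (b) YES, τ_max = 231 MPa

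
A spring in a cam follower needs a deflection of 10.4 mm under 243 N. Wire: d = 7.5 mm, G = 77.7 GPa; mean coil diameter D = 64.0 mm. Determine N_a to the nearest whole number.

5

Required rate k = F/δ = 243/10.4 = 23.365 N/mm
N_a = Gd⁴/(8D³k) = (77.7×10³ × 7.5⁴)/(8 × 64.0³ × 23.365)
    = 2.45848e+08 / 4.90008e+07 = 5.017 → 5 coils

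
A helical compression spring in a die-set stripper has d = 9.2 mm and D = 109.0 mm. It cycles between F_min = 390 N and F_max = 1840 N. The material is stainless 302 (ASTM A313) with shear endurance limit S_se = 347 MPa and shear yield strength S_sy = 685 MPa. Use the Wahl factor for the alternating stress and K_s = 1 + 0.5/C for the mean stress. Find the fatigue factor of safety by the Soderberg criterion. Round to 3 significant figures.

C = D/d = 109.0/9.2 = 11.8478; K_W = (4C−1)/(4C−4)+0.615/C = 1.1210; K_s = 1+0.5/C = 1.0422
F_a = (F_max−F_min)/2 = 725 N; F_m = (F_max+F_min)/2 = 1115 N
τ_a = K_W·8F_aD/(πd³) = 1.1210 × 258.43 = 289.71 MPa
τ_m = K_s·8F_mD/(πd³) = 1.0422 × 397.45 = 414.22 MPa
Soderberg: 1/n_f = τ_a/S_se + τ_m/S_sy = 289.71/347 + 414.22/685 = 0.83490 + 0.60470 = 1.4396
n_f = 1/1.4396 = 0.6946

0.695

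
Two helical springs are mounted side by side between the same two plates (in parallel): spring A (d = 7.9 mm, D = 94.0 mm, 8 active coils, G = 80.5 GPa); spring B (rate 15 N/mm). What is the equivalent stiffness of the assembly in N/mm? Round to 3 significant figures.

k_A = Gd⁴/(8D³N_a) = (80.5×10³)(7.9⁴)/(8·94.0³·8) = 5.8985 N/mm
Parallel: k_eq = 5.8985 + 15 = 20.898 N/mm

20.9 N/mm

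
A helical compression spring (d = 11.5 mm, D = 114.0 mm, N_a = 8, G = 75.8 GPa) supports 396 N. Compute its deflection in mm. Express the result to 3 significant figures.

k = Gd⁴/(8D³N_a) = (75.8×10³)(11.5⁴)/(8·114.0³·8) = 13.982 N/mm
δ = F/k = 396 / 13.982 = 28.322 mm

28.3 mm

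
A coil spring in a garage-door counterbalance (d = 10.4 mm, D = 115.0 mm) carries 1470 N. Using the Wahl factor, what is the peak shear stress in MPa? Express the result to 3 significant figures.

433 MPa

Spring index C = D/d = 115.0/10.4 = 11.0577
K_W = (4C−1)/(4C−4) + 0.615/C = 43.231/40.231 + 0.0556 = 1.1302
τ₀ = 8FD/(πd³) = 8·1470·115.0/(π·10.4³) = 1.3524e+06/3533.9 = 382.7 MPa
τ_max = K·τ₀ = 1.1302 × 382.7 = 432.52 MPa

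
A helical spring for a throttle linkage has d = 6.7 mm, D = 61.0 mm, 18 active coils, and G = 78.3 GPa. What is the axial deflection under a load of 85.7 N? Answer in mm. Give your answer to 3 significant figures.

17.8 mm

k = Gd⁴/(8D³N_a) = (78.3×10³)(6.7⁴)/(8·61.0³·18) = 4.8274 N/mm
δ = F/k = 85.7 / 4.8274 = 17.753 mm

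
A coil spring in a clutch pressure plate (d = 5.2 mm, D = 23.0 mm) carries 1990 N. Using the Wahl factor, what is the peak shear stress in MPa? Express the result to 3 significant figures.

Spring index C = D/d = 23.0/5.2 = 4.4231
K_W = (4C−1)/(4C−4) + 0.615/C = 16.692/13.692 + 0.1390 = 1.3581
τ₀ = 8FD/(πd³) = 8·1990·23.0/(π·5.2³) = 366160/441.73 = 828.92 MPa
τ_max = K·τ₀ = 1.3581 × 828.92 = 1125.8 MPa

1130 MPa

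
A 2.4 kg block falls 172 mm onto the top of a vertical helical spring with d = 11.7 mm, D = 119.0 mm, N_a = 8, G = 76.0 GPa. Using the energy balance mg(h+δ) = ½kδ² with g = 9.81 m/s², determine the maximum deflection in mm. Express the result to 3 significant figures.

k = Gd⁴/(8D³N_a) = (76.0×10³)(11.7⁴)/(8·119.0³·8) = 13.205 N/mm
W = mg = 2.4 × 9.81 = 23.544 N
½kδ² − Wδ − Wh = 0 → δ = (W + √(W² + 2kWh))/k
δ = (23.544 + √(554.32 + 106949))/13.205 = (23.544 + 327.88)/13.205 = 26.613 mm

26.6 mm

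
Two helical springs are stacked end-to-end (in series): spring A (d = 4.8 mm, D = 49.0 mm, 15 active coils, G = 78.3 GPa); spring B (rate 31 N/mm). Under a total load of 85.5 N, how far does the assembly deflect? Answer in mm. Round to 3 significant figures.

31.8 mm

k_A = Gd⁴/(8D³N_a) = (78.3×10³)(4.8⁴)/(8·49.0³·15) = 2.9441 N/mm
Series: 1/k_eq = 1/2.9441 + 1/31 = 0.37192; k_eq = 2.6888 N/mm
δ = F/k_eq = 85.5/2.6888 = 31.799 mm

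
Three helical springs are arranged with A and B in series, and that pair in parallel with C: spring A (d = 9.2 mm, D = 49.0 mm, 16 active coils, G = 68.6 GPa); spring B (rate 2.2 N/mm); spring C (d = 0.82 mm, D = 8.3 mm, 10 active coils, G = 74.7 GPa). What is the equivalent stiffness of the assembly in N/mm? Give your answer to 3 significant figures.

k_A = Gd⁴/(8D³N_a) = (68.6×10³)(9.2⁴)/(8·49.0³·16) = 32.635 N/mm
k_C = Gd⁴/(8D³N_a) = (74.7×10³)(0.82⁴)/(8·8.3³·10) = 0.73833 N/mm
Springs A,B series: k_AB = 1/(1/32.635+1/2.2) = 2.0611 N/mm; parallel with C: k_eq = 2.0611+0.73833 = 2.7994 N/mm

2.80 N/mm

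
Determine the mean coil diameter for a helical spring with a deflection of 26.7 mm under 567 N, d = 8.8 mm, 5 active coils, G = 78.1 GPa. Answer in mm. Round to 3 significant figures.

82.0 mm

Required rate k = F/δ = 567/26.7 = 21.236 N/mm
D = (Gd⁴/(8N_a·k))^(1/3) = (78.1×10³·8.8⁴/(8·5·21.236))^(1/3)
  = (551379)^(1/3) = 82.0005 mm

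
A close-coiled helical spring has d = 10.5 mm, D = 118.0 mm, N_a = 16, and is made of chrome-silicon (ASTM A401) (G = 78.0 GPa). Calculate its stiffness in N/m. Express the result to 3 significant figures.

k = Gd⁴/(8D³N_a) = (78.0×10³ × 10.5⁴) / (8 × 118.0³ × 16)
  = 9.48095e+08 / 2.10308e+08 = 4.5081 N/mm = 4508.1 N/m

4510 N/m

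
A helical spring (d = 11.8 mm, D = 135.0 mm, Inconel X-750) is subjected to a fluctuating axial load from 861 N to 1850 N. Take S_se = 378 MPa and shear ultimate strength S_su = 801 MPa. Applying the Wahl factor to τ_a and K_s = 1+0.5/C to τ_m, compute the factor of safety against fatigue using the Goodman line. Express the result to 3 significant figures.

C = D/d = 135.0/11.8 = 11.4407; K_W = (4C−1)/(4C−4)+0.615/C = 1.1256; K_s = 1+0.5/C = 1.0437
F_a = (F_max−F_min)/2 = 494.5 N; F_m = (F_max+F_min)/2 = 1355.5 N
τ_a = K_W·8F_aD/(πd³) = 1.1256 × 103.47 = 116.46 MPa
τ_m = K_s·8F_mD/(πd³) = 1.0437 × 283.61 = 296.01 MPa
Goodman: 1/n_f = τ_a/S_se + τ_m/S_su = 116.46/378 + 296.01/801 = 0.30809 + 0.36955 = 0.67764
n_f = 1/0.67764 = 1.476

1.48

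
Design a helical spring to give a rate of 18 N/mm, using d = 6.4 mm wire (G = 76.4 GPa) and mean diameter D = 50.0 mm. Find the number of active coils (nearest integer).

7

N_a = Gd⁴/(8D³k) = (76.4×10³ × 6.4⁴)/(8 × 50.0³ × 18)
    = 1.28178e+08 / 1.8e+07 = 7.121 → 7 coils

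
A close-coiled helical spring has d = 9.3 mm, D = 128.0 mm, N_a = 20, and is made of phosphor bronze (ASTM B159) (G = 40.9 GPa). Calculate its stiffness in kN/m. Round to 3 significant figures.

0.912 kN/m

k = Gd⁴/(8D³N_a) = (40.9×10³ × 9.3⁴) / (8 × 128.0³ × 20)
  = 3.05953e+08 / 3.35544e+08 = 0.91181 N/mm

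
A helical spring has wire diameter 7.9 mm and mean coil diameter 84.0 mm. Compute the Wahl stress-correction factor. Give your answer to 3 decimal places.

C = D/d = 84.0/7.9 = 10.6329
K_W = (4C−1)/(4C−4) + 0.615/C = 41.532/38.532 + 0.0578 = 1.1357

1.136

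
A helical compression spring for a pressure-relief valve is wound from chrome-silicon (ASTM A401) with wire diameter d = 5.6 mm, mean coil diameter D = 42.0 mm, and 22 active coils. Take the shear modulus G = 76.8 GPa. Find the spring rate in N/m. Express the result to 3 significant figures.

5790 N/m

k = Gd⁴/(8D³N_a) = (76.8×10³ × 5.6⁴) / (8 × 42.0³ × 22)
  = 7.55289e+07 / 1.30395e+07 = 5.7923 N/mm = 5792.3 N/m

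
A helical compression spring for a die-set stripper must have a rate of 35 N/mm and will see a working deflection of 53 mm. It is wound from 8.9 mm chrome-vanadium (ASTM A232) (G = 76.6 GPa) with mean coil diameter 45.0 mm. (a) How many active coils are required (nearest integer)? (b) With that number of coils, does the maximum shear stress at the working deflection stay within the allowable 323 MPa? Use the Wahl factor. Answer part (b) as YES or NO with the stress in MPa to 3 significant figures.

(a) 19 coils; (b) NO, τ_max = 391 MPa

N_a = Gd⁴/(8D³k) = (76.6×10³)(8.9⁴)/(8·45.0³·35) = 18.84 → N_a = 19
Actual rate k = Gd⁴/(8D³·19) = 34.698 N/mm
Working load F = kδ = 34.698·53 = 1839 N
C = 45.0/8.9 = 5.0562; K_W = (4C−1)/(4C−4)+0.615/C = 1.3065
τ_max = K_W·8FD/(πd³) = 1.3065·298.93 = 390.56 MPa
τ_max > 323 MPa → exceeds allowable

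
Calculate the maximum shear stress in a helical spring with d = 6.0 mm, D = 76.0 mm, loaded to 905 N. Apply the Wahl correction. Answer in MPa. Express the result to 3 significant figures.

902 MPa

Spring index C = D/d = 76.0/6.0 = 12.6667
K_W = (4C−1)/(4C−4) + 0.615/C = 49.667/46.667 + 0.0486 = 1.1128
τ₀ = 8FD/(πd³) = 8·905·76.0/(π·6.0³) = 550240/678.58 = 810.86 MPa
τ_max = K·τ₀ = 1.1128 × 810.86 = 902.36 MPa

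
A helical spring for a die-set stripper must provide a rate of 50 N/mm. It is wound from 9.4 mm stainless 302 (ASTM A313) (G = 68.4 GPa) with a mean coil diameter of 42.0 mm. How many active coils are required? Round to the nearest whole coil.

N_a = Gd⁴/(8D³k) = (68.4×10³ × 9.4⁴)/(8 × 42.0³ × 50)
    = 5.34032e+08 / 2.96352e+07 = 18.02 → 18 coils

18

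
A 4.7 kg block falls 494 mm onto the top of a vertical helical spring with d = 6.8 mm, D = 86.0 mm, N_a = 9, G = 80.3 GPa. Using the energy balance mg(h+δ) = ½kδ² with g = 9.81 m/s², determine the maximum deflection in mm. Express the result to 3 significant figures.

123 mm

k = Gd⁴/(8D³N_a) = (80.3×10³)(6.8⁴)/(8·86.0³·9) = 3.7491 N/mm
W = mg = 4.7 × 9.81 = 46.107 N
½kδ² − Wδ − Wh = 0 → δ = (W + √(W² + 2kWh))/k
δ = (46.107 + √(2125.9 + 170784))/3.7491 = (46.107 + 415.82)/3.7491 = 123.21 mm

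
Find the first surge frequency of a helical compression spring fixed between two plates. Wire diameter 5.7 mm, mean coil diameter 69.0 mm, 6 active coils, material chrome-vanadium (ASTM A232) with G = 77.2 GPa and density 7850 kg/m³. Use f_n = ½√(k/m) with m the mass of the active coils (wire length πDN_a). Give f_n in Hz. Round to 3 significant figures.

k = Gd⁴/(8D³N_a) = (77.2×10³)(5.7⁴)/(8·69.0³·6) = 5.1681 N/mm = 5168.1 N/m
Wire length L = πDN_a = π·69.0·6 = 1300.6 mm
m = ρ·(πd²/4)·L = 7850 × 25.518×10⁻⁶ m² × 1.3006 m = 0.26053 kg
f_n = ½√(k/m) = 0.5·√(5168.1/0.26053) = 0.5·√(19837) = 70.421 Hz

70.4 Hz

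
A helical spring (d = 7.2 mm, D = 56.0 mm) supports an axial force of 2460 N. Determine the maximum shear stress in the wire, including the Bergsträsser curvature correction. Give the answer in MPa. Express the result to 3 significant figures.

Spring index C = D/d = 56.0/7.2 = 7.7778
K_B = (4C+2)/(4C−3) = 33.111/28.111 = 1.1779
τ₀ = 8FD/(πd³) = 8·2460·56.0/(π·7.2³) = 1.10208e+06/1172.6 = 939.87 MPa
τ_max = K·τ₀ = 1.1779 × 939.87 = 1107 MPa

1110 MPa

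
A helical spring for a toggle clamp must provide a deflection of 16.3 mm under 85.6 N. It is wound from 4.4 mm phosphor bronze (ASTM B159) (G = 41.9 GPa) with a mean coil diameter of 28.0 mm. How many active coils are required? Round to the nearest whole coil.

Required rate k = F/δ = 85.6/16.3 = 5.2515 N/mm
N_a = Gd⁴/(8D³k) = (41.9×10³ × 4.4⁴)/(8 × 28.0³ × 5.2515)
    = 1.57045e+07 / 922253 = 17.03 → 17 coils

17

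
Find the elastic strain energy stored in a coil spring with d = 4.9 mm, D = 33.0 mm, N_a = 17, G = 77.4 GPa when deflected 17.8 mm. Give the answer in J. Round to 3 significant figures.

1.45 J

k = Gd⁴/(8D³N_a) = (77.4×10³)(4.9⁴)/(8·33.0³·17) = 9.1294 N/mm
U = ½kδ² = 0.5 × 9.1294 × 17.8² = 1446.3 N·mm = 1.4463 J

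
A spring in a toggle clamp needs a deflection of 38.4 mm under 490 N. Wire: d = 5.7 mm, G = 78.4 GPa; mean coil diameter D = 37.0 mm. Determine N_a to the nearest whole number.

16

Required rate k = F/δ = 490/38.4 = 12.76 N/mm
N_a = Gd⁴/(8D³k) = (78.4×10³ × 5.7⁴)/(8 × 37.0³ × 12.76)
    = 8.2759e+07 / 5.17083e+06 = 16 → 16 coils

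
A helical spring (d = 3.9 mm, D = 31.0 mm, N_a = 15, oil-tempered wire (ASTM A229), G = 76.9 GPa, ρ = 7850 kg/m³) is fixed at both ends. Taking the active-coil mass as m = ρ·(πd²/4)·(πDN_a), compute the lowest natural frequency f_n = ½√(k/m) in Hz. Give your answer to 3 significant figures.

k = Gd⁴/(8D³N_a) = (76.9×10³)(3.9⁴)/(8·31.0³·15) = 4.9764 N/mm = 4976.4 N/m
Wire length L = πDN_a = π·31.0·15 = 1460.8 mm
m = ρ·(πd²/4)·L = 7850 × 11.946×10⁻⁶ m² × 1.4608 m = 0.13699 kg
f_n = ½√(k/m) = 0.5·√(4976.4/0.13699) = 0.5·√(36327) = 95.298 Hz

95.3 Hz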